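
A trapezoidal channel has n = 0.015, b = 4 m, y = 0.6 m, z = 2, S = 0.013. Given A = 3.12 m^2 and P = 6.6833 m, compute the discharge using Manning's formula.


R = A/P = 3.12/6.6833 = 0.466835
Q = (1/0.015) * 3.12 * 0.466835^(2/3) * 0.013^0.5

14.2718 m^3/s


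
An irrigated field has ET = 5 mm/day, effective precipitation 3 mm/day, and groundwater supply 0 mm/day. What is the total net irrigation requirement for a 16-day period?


Daily deficit = ET - Pe - GW = 5 - 3 - 0 = 2 mm/day
NIR = 2 * 16 = 32 mm

32.0000 mm


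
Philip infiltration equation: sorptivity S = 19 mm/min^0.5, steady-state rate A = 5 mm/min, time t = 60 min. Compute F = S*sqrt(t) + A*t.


F = S*sqrt(t) + A*t
F = 19*sqrt(60) + 5*60
F = 19*7.745967 + 300

447.1734 mm


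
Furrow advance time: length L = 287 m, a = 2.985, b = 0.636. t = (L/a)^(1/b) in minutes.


t = (L/a)^(1/b)
t = (287/2.985)^(1/0.636)
t = 96.147404^(1/0.636)

1311.6753 min


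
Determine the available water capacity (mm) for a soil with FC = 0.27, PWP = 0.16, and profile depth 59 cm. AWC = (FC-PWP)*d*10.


AWC = (FC - PWP) * d * 10
AWC = (0.27 - 0.16) * 59 * 10
AWC = 0.1100 * 59 * 10

64.9000 mm


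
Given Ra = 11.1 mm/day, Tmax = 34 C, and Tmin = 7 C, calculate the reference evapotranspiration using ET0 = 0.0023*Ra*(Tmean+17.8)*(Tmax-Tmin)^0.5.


Tmean = (Tmax + Tmin)/2 = (34 + 7)/2 = 20.5
ET0 = 0.0023 * 11.1 * (20.5 + 17.8) * sqrt(34 - 7)
ET0 = 0.0023 * 11.1 * 38.3 * 5.196152

5.0808 mm/day


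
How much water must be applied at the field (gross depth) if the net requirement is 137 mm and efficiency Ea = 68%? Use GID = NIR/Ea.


Ea = 68% = 0.68
GID = NIR / Ea = 137 / 0.68 = 201.4706 mm

201.4706 mm


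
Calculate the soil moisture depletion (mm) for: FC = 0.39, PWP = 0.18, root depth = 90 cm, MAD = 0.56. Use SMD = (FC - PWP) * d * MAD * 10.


SMD = (FC - PWP) * d * MAD * 10
SMD = (0.39 - 0.18) * 90 * 0.56 * 10
SMD = 0.2100 * 90 * 0.56 * 10

105.8400 mm


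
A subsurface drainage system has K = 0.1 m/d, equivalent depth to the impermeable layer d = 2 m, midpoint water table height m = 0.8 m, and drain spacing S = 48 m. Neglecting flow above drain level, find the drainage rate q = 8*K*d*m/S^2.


q = 8*K*d*m/S^2
q = 8*0.1*2*0.8/48^2
q = 1.2800 / 2304

5.5556e-04 m/d


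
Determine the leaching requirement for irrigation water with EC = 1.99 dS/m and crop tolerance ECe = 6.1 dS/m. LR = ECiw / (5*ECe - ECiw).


LR = ECiw / (5*ECe - ECiw)
LR = 1.99 / (5*6.1 - 1.99)
LR = 1.99 / 28.5100

0.0698


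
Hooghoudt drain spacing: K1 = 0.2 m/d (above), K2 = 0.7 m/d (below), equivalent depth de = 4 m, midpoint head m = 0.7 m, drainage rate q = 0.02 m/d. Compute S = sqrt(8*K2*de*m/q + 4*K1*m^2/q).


S^2 = 8*K2*de*m/q + 4*K1*m^2/q
S^2 = 8*0.7*4*0.7/0.02 + 4*0.2*0.7^2/0.02
S = sqrt(803.6000)

28.3478 m


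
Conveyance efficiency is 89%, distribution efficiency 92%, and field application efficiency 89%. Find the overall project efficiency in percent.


Ec = 0.89, Eb = 0.92, Ea = 0.89
E = 0.89 * 0.92 * 0.89 * 100 = 72.8732%

72.8732 %


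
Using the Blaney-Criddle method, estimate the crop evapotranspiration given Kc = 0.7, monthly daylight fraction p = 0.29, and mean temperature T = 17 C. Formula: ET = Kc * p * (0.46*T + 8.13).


ET = Kc * p * (0.46*T + 8.13)
ET = 0.7 * 0.29 * (0.46*17 + 8.13)
ET = 0.7 * 0.29 * 15.9500

3.2378 mm/day


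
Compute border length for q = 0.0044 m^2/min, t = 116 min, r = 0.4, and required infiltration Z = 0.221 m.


L = q*t/((1+r)*Z)
L = 0.0044*116/((1+0.4)*0.221)
L = 0.5104/0.3094

1.6496 m


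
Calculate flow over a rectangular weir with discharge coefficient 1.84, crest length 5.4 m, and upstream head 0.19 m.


Q = C * L * H^(3/2) = 1.84 * 5.4 * 0.19^1.5 = 1.84 * 5.4 * 0.082819

0.8229 m^3/s


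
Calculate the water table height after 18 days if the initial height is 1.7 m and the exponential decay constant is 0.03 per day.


m = m0 * exp(-k*t)
m = 1.7 * exp(-0.03 * 18)
m = 1.7 * exp(-0.5400)

0.9907 m


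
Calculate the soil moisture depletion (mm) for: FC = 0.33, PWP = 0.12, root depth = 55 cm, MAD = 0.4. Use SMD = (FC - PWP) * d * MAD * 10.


SMD = (FC - PWP) * d * MAD * 10
SMD = (0.33 - 0.12) * 55 * 0.4 * 10
SMD = 0.2100 * 55 * 0.4 * 10

46.2000 mm


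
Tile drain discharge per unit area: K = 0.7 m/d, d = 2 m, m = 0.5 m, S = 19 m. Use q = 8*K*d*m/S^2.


q = 8*K*d*m/S^2
q = 8*0.7*2*0.5/19^2
q = 5.6000 / 361

0.0155 m/d


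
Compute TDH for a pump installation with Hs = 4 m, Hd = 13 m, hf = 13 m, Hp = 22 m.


TDH = Hs + Hd + hf + Hp = 4 + 13 + 13 + 22 = 52

52 m


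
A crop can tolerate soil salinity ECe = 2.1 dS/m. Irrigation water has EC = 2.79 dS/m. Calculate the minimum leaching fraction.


LR = ECiw / (5*ECe - ECiw)
LR = 2.79 / (5*2.1 - 2.79)
LR = 2.79 / 7.7100

0.3619


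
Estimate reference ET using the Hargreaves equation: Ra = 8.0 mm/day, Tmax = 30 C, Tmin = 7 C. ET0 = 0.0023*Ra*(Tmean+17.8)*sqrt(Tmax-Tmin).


Tmean = (Tmax + Tmin)/2 = (30 + 7)/2 = 18.5
ET0 = 0.0023 * 8.0 * (18.5 + 17.8) * sqrt(30 - 7)
ET0 = 0.0023 * 8.0 * 36.3 * 4.795832

3.2032 mm/day


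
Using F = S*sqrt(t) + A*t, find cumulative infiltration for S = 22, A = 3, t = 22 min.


F = S*sqrt(t) + A*t
F = 22*sqrt(22) + 3*22
F = 22*4.690416 + 66

169.1892 mm


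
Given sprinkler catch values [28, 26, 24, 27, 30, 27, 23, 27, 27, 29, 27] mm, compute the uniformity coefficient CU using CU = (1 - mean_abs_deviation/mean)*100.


mean = 26.818182 mm
MAD = 1.355372 mm
CU = (1 - 1.355372/26.818182)*100

94.9461 %


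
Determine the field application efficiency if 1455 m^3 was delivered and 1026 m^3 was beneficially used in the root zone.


Ea = V_root / V_field * 100 = 1026 / 1455 * 100 = 70.5155%

70.5155 %


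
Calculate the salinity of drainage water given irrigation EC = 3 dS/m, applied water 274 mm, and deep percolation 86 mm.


EC_dw = EC_iw * D_iw / D_dw
EC_dw = 3 * 274 / 86
EC_dw = 822 / 86

9.5581 dS/m


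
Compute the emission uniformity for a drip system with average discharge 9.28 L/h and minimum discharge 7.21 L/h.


EU = (q_min/q_avg)*100 = (7.21/9.28)*100 = 77.6940%

77.6940 %


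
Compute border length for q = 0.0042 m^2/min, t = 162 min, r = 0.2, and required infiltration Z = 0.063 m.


L = q*t/((1+r)*Z)
L = 0.0042*162/((1+0.2)*0.063)
L = 0.6804/0.0756

9.0000 m


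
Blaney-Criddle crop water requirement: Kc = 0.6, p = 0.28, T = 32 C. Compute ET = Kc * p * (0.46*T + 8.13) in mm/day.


ET = Kc * p * (0.46*T + 8.13)
ET = 0.6 * 0.28 * (0.46*32 + 8.13)
ET = 0.6 * 0.28 * 22.8500

3.8388 mm/day


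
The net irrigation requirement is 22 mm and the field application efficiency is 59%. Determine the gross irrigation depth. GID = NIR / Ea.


Ea = 59% = 0.59
GID = NIR / Ea = 22 / 0.59 = 37.2881 mm

37.2881 mm


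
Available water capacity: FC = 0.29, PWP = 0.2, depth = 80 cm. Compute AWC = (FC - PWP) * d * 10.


AWC = (FC - PWP) * d * 10
AWC = (0.29 - 0.2) * 80 * 10
AWC = 0.0900 * 80 * 10

72.0000 mm


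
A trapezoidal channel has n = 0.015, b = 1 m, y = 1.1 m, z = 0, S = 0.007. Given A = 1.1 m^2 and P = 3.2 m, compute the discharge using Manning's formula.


R = A/P = 1.1/3.2 = 0.343750
Q = (1/0.015) * 1.1 * 0.343750^(2/3) * 0.007^0.5

3.0108 m^3/s


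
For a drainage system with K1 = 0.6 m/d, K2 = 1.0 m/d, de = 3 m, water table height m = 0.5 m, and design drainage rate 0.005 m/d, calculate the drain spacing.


S^2 = 8*K2*de*m/q + 4*K1*m^2/q
S^2 = 8*1.0*3*0.5/0.005 + 4*0.6*0.5^2/0.005
S = sqrt(2520.0000)

50.1996 m


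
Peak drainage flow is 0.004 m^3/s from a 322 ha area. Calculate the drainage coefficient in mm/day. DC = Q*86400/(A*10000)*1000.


DC = Q * 86400 / (A * 10000) * 1000
DC = 0.004 * 86400 / (322 * 10000) * 1000
DC = 345600.0000 / 3220000

0.1073 mm/day


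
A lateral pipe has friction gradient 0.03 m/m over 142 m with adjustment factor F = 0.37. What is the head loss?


hf = J * L * F = 0.03 * 142 * 0.37 = 1.5762 m

1.5762 m


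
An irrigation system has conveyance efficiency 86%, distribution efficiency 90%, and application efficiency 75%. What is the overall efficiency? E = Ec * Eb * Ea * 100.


Ec = 0.86, Eb = 0.9, Ea = 0.75
E = 0.86 * 0.9 * 0.75 * 100 = 58.0500%

58.0500 %


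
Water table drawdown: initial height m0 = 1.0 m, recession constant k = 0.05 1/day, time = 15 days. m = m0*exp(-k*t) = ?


m = m0 * exp(-k*t)
m = 1.0 * exp(-0.05 * 15)
m = 1.0 * exp(-0.7500)

0.4724 m


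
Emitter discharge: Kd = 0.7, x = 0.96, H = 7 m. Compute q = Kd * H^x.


q = Kd * H^x = 0.7 * 7^0.96 = 0.7 * 6.475810

4.5331 L/h


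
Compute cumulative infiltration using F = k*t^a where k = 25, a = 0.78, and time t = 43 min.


F = k * t^a = 25 * 43^0.78
F = 25 * 18.797729

469.9432 mm


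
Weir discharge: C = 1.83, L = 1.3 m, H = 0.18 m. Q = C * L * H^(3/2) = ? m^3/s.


Q = C * L * H^(3/2) = 1.83 * 1.3 * 0.18^1.5 = 1.83 * 1.3 * 0.076368

0.1817 m^3/s


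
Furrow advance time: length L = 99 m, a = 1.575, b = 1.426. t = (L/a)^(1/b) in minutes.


t = (L/a)^(1/b)
t = (99/1.575)^(1/1.426)
t = 62.857143^(1/1.426)

18.2439 min


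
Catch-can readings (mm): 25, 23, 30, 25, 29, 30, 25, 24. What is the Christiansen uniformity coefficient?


mean = 26.375000 mm
MAD = 2.468750 mm
CU = (1 - 2.468750/26.375000)*100

90.6398 %


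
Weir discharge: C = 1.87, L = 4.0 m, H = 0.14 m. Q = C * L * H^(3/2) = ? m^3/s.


Q = C * L * H^(3/2) = 1.87 * 4.0 * 0.14^1.5 = 1.87 * 4.0 * 0.052383

0.3918 m^3/s


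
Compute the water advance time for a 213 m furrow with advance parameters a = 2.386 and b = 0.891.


t = (L/a)^(1/b)
t = (213/2.386)^(1/0.891)
t = 89.270746^(1/0.891)

154.6494 min


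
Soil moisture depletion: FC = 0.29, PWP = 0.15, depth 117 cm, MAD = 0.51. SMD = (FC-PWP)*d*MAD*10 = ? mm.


SMD = (FC - PWP) * d * MAD * 10
SMD = (0.29 - 0.15) * 117 * 0.51 * 10
SMD = 0.1400 * 117 * 0.51 * 10

83.5380 mm


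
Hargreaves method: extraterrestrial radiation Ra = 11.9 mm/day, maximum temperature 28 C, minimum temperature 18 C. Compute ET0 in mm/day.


Tmean = (Tmax + Tmin)/2 = (28 + 18)/2 = 23.0
ET0 = 0.0023 * 11.9 * (23.0 + 17.8) * sqrt(28 - 18)
ET0 = 0.0023 * 11.9 * 40.8 * 3.162278

3.5313 mm/day


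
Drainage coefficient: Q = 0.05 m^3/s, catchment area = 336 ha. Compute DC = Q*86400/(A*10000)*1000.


DC = Q * 86400 / (A * 10000) * 1000
DC = 0.05 * 86400 / (336 * 10000) * 1000
DC = 4320000.0000 / 3360000

1.2857 mm/day


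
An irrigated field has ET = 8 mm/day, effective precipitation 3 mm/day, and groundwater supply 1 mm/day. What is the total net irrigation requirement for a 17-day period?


Daily deficit = ET - Pe - GW = 8 - 3 - 1 = 4 mm/day
NIR = 4 * 17 = 68 mm

68.0000 mm


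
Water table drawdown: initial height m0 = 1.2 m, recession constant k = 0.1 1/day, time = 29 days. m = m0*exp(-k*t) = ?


m = m0 * exp(-k*t)
m = 1.2 * exp(-0.1 * 29)
m = 1.2 * exp(-2.9000)

0.0660 m


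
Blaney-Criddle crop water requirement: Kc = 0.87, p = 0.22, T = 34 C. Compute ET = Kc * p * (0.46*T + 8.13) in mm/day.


ET = Kc * p * (0.46*T + 8.13)
ET = 0.87 * 0.22 * (0.46*34 + 8.13)
ET = 0.87 * 0.22 * 23.7700

4.5496 mm/day


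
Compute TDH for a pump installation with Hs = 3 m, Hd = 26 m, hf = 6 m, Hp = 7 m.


TDH = Hs + Hd + hf + Hp = 3 + 26 + 6 + 7 = 42

42 m


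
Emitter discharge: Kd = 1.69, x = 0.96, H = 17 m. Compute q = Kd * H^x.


q = Kd * H^x = 1.69 * 17^0.96 = 1.69 * 15.178574

25.6518 L/h


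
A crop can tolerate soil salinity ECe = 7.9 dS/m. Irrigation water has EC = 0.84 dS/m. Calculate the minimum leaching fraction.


LR = ECiw / (5*ECe - ECiw)
LR = 0.84 / (5*7.9 - 0.84)
LR = 0.84 / 38.6600

0.0217


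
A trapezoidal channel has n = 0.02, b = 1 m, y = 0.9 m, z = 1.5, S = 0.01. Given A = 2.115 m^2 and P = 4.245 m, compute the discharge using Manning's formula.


R = A/P = 2.115/4.245 = 0.498233
Q = (1/0.02) * 2.115 * 0.498233^(2/3) * 0.01^0.5

6.6461 m^3/s


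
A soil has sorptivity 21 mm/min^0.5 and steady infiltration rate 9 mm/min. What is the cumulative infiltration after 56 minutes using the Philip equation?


F = S*sqrt(t) + A*t
F = 21*sqrt(56) + 9*56
F = 21*7.483315 + 504

661.1496 mm


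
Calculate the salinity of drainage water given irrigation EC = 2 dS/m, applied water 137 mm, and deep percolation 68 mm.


EC_dw = EC_iw * D_iw / D_dw
EC_dw = 2 * 137 / 68
EC_dw = 274 / 68

4.0294 dS/m


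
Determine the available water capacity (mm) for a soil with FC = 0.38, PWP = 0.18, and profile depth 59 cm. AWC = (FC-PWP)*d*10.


AWC = (FC - PWP) * d * 10
AWC = (0.38 - 0.18) * 59 * 10
AWC = 0.2000 * 59 * 10

118.0000 mm


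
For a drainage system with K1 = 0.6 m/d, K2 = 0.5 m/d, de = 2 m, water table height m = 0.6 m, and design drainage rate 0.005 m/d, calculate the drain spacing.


S^2 = 8*K2*de*m/q + 4*K1*m^2/q
S^2 = 8*0.5*2*0.6/0.005 + 4*0.6*0.6^2/0.005
S = sqrt(1132.8000)

33.6571 m


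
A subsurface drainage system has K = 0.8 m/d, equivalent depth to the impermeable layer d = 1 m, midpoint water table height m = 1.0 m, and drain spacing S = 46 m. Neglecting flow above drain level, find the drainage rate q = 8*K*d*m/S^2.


q = 8*K*d*m/S^2
q = 8*0.8*1*1.0/46^2
q = 6.4000 / 2116

0.0030 m/d


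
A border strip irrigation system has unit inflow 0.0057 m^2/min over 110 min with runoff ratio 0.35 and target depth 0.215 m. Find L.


L = q*t/((1+r)*Z)
L = 0.0057*110/((1+0.35)*0.215)
L = 0.627/0.29025

2.1602 m


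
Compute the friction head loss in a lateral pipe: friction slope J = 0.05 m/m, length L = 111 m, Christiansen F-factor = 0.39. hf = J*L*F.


hf = J * L * F = 0.05 * 111 * 0.39 = 2.1645 m

2.1645 m


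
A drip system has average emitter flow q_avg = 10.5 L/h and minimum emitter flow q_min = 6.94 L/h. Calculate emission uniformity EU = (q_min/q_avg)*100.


EU = (q_min/q_avg)*100 = (6.94/10.5)*100 = 66.0952%

66.0952 %


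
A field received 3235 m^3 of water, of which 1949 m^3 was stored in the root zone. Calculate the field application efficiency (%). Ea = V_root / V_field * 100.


Ea = V_root / V_field * 100 = 1949 / 3235 * 100 = 60.2473%

60.2473 %


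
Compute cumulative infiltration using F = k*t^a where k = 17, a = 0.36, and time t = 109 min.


F = k * t^a = 17 * 109^0.36
F = 17 * 5.413443

92.0285 mm


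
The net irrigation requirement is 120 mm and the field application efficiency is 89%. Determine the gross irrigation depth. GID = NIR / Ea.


Ea = 89% = 0.89
GID = NIR / Ea = 120 / 0.89 = 134.8315 mm

134.8315 mm


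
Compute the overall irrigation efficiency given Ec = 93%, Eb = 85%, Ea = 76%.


Ec = 0.93, Eb = 0.85, Ea = 0.76
E = 0.93 * 0.85 * 0.76 * 100 = 60.0780%

60.0780 %


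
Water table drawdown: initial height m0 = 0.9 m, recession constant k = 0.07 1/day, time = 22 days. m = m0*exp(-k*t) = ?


m = m0 * exp(-k*t)
m = 0.9 * exp(-0.07 * 22)
m = 0.9 * exp(-1.5400)

0.1929 m


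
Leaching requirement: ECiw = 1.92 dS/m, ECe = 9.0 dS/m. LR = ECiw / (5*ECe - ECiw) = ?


LR = ECiw / (5*ECe - ECiw)
LR = 1.92 / (5*9.0 - 1.92)
LR = 1.92 / 43.0800

0.0446


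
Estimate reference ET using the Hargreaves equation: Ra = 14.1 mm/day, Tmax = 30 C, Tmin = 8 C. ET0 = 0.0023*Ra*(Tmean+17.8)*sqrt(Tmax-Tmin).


Tmean = (Tmax + Tmin)/2 = (30 + 8)/2 = 19.0
ET0 = 0.0023 * 14.1 * (19.0 + 17.8) * sqrt(30 - 8)
ET0 = 0.0023 * 14.1 * 36.8 * 4.690416

5.5977 mm/day


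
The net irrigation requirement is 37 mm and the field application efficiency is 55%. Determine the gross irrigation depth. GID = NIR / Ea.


Ea = 55% = 0.55
GID = NIR / Ea = 37 / 0.55 = 67.2727 mm

67.2727 mm


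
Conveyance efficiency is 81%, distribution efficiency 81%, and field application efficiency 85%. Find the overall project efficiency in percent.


Ec = 0.81, Eb = 0.81, Ea = 0.85
E = 0.81 * 0.81 * 0.85 * 100 = 55.7685%

55.7685 %


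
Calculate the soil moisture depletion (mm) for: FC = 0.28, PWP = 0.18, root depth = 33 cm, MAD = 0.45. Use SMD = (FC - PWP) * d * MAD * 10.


SMD = (FC - PWP) * d * MAD * 10
SMD = (0.28 - 0.18) * 33 * 0.45 * 10
SMD = 0.1000 * 33 * 0.45 * 10

14.8500 mm


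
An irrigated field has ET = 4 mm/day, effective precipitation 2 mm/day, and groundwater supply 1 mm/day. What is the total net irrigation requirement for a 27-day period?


Daily deficit = ET - Pe - GW = 4 - 2 - 1 = 1 mm/day
NIR = 1 * 27 = 27 mm

27.0000 mm


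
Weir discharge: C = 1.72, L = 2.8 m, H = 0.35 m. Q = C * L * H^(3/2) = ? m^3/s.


Q = C * L * H^(3/2) = 1.72 * 2.8 * 0.35^1.5 = 1.72 * 2.8 * 0.207063

0.9972 m^3/s


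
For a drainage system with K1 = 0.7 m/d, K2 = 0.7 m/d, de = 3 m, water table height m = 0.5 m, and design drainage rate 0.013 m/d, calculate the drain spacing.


S^2 = 8*K2*de*m/q + 4*K1*m^2/q
S^2 = 8*0.7*3*0.5/0.013 + 4*0.7*0.5^2/0.013
S = sqrt(700.0000)

26.4575 m


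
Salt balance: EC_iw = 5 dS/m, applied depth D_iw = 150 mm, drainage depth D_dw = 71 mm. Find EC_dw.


EC_dw = EC_iw * D_iw / D_dw
EC_dw = 5 * 150 / 71
EC_dw = 750 / 71

10.5634 dS/m


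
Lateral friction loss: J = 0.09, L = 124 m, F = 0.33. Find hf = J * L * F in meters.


hf = J * L * F = 0.09 * 124 * 0.33 = 3.6828 m

3.6828 m


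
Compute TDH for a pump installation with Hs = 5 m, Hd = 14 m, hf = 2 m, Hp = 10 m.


TDH = Hs + Hd + hf + Hp = 5 + 14 + 2 + 10 = 31

31 m


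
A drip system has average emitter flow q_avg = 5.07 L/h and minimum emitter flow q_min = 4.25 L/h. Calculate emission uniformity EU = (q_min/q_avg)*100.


EU = (q_min/q_avg)*100 = (4.25/5.07)*100 = 83.8264%

83.8264 %


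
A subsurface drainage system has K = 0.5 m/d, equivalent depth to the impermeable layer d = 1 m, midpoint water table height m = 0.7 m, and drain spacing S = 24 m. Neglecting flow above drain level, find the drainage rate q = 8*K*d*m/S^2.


q = 8*K*d*m/S^2
q = 8*0.5*1*0.7/24^2
q = 2.8000 / 576

0.0049 m/d


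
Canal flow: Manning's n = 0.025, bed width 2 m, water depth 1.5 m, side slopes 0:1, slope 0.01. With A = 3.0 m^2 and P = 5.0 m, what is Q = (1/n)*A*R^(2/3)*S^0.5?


R = A/P = 3.0/5.0 = 0.600000
Q = (1/0.025) * 3.0 * 0.600000^(2/3) * 0.01^0.5

8.5365 m^3/s


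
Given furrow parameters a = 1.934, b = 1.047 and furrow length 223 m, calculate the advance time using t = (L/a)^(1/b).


t = (L/a)^(1/b)
t = (223/1.934)^(1/1.047)
t = 115.305067^(1/1.047)

93.1733 min


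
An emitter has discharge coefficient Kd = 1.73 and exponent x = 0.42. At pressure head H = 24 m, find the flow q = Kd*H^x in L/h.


q = Kd * H^x = 1.73 * 24^0.42 = 1.73 * 3.799170

6.5726 L/h


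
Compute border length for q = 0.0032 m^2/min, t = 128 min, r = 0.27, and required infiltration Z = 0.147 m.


L = q*t/((1+r)*Z)
L = 0.0032*128/((1+0.27)*0.147)
L = 0.4096/0.18669

2.1940 m


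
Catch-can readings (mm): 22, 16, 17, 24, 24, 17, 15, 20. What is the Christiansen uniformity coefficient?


mean = 19.375000 mm
MAD = 3.125000 mm
CU = (1 - 3.125000/19.375000)*100

83.8710 %


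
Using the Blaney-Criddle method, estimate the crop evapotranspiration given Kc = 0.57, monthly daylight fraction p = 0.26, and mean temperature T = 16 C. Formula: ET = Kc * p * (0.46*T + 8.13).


ET = Kc * p * (0.46*T + 8.13)
ET = 0.57 * 0.26 * (0.46*16 + 8.13)
ET = 0.57 * 0.26 * 15.4900

2.2956 mm/day


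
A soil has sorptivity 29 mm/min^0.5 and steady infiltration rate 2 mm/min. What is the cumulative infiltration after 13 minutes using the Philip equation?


F = S*sqrt(t) + A*t
F = 29*sqrt(13) + 2*13
F = 29*3.605551 + 26

130.5610 mm


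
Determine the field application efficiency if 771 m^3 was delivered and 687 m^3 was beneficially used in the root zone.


Ea = V_root / V_field * 100 = 687 / 771 * 100 = 89.1051%

89.1051 %


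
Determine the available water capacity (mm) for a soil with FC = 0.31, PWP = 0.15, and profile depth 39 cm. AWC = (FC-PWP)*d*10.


AWC = (FC - PWP) * d * 10
AWC = (0.31 - 0.15) * 39 * 10
AWC = 0.1600 * 39 * 10

62.4000 mm


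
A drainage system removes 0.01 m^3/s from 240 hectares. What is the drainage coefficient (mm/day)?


DC = Q * 86400 / (A * 10000) * 1000
DC = 0.01 * 86400 / (240 * 10000) * 1000
DC = 864000.0000 / 2400000

0.3600 mm/day


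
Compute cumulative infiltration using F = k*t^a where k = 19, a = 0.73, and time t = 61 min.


F = k * t^a = 19 * 61^0.73
F = 19 * 20.104384

381.9833 mm


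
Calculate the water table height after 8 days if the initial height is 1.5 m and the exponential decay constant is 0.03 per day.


m = m0 * exp(-k*t)
m = 1.5 * exp(-0.03 * 8)
m = 1.5 * exp(-0.2400)

1.1799 m


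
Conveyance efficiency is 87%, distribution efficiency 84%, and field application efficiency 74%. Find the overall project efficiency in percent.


Ec = 0.87, Eb = 0.84, Ea = 0.74
E = 0.87 * 0.84 * 0.74 * 100 = 54.0792%

54.0792 %


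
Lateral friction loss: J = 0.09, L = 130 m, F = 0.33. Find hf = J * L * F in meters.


hf = J * L * F = 0.09 * 130 * 0.33 = 3.8610 m

3.8610 m


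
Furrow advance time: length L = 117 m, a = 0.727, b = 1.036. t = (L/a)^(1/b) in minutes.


t = (L/a)^(1/b)
t = (117/0.727)^(1/1.036)
t = 160.935351^(1/1.036)

134.8877 min


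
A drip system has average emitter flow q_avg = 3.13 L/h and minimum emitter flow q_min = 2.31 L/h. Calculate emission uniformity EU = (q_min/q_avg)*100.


EU = (q_min/q_avg)*100 = (2.31/3.13)*100 = 73.8019%

73.8019 %


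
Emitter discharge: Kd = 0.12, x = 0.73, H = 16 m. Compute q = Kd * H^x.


q = Kd * H^x = 0.12 * 16^0.73 = 0.12 * 7.568461

0.9082 L/h


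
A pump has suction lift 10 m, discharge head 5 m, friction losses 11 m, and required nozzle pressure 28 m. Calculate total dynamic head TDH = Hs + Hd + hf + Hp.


TDH = Hs + Hd + hf + Hp = 10 + 5 + 11 + 28 = 54

54 m


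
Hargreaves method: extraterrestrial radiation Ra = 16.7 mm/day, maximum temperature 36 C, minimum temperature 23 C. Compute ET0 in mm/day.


Tmean = (Tmax + Tmin)/2 = (36 + 23)/2 = 29.5
ET0 = 0.0023 * 16.7 * (29.5 + 17.8) * sqrt(36 - 23)
ET0 = 0.0023 * 16.7 * 47.3 * 3.605551

6.5505 mm/day


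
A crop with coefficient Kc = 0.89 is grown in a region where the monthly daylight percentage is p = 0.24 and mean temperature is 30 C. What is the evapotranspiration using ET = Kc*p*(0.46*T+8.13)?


ET = Kc * p * (0.46*T + 8.13)
ET = 0.89 * 0.24 * (0.46*30 + 8.13)
ET = 0.89 * 0.24 * 21.9300

4.6842 mm/day


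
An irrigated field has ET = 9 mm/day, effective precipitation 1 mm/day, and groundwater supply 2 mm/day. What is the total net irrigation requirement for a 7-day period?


Daily deficit = ET - Pe - GW = 9 - 1 - 2 = 6 mm/day
NIR = 6 * 7 = 42 mm

42.0000 mm


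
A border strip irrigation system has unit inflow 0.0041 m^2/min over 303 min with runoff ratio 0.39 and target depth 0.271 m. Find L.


L = q*t/((1+r)*Z)
L = 0.0041*303/((1+0.39)*0.271)
L = 1.2423/0.37669

3.2979 m


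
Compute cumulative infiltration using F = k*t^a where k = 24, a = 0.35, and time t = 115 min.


F = k * t^a = 24 * 115^0.35
F = 24 * 5.263132

126.3152 mm


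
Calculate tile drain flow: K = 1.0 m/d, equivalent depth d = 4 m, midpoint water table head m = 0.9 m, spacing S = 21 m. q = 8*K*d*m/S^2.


q = 8*K*d*m/S^2
q = 8*1.0*4*0.9/21^2
q = 28.8000 / 441

0.0653 m/d


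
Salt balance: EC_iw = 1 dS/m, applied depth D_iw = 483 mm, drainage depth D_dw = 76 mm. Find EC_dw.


EC_dw = EC_iw * D_iw / D_dw
EC_dw = 1 * 483 / 76
EC_dw = 483 / 76

6.3553 dS/m


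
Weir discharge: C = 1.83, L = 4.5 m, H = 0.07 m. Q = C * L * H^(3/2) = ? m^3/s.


Q = C * L * H^(3/2) = 1.83 * 4.5 * 0.07^1.5 = 1.83 * 4.5 * 0.018520

0.1525 m^3/s


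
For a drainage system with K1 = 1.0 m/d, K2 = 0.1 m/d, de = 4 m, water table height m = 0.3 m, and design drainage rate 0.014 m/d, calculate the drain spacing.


S^2 = 8*K2*de*m/q + 4*K1*m^2/q
S^2 = 8*0.1*4*0.3/0.014 + 4*1.0*0.3^2/0.014
S = sqrt(94.2857)

9.7101 m


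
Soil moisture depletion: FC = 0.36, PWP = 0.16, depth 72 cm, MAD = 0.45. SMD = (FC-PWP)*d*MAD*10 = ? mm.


SMD = (FC - PWP) * d * MAD * 10
SMD = (0.36 - 0.16) * 72 * 0.45 * 10
SMD = 0.2000 * 72 * 0.45 * 10

64.8000 mm


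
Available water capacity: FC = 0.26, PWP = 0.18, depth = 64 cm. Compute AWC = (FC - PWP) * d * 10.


AWC = (FC - PWP) * d * 10
AWC = (0.26 - 0.18) * 64 * 10
AWC = 0.0800 * 64 * 10

51.2000 mm


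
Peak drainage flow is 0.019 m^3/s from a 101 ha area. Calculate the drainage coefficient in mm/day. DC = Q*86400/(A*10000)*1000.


DC = Q * 86400 / (A * 10000) * 1000
DC = 0.019 * 86400 / (101 * 10000) * 1000
DC = 1641600.0000 / 1010000

1.6253 mm/day


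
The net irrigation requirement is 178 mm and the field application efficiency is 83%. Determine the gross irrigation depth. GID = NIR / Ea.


Ea = 83% = 0.83
GID = NIR / Ea = 178 / 0.83 = 214.4578 mm

214.4578 mm


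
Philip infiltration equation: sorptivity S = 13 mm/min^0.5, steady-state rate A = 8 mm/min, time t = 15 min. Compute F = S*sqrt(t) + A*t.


F = S*sqrt(t) + A*t
F = 13*sqrt(15) + 8*15
F = 13*3.872983 + 120

170.3488 mm


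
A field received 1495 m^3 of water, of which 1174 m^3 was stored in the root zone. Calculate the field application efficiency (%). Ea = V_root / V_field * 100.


Ea = V_root / V_field * 100 = 1174 / 1495 * 100 = 78.5284%

78.5284 %


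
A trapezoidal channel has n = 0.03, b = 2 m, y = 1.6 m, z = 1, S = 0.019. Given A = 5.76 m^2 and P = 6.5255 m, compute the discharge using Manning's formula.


R = A/P = 5.76/6.5255 = 0.882691
Q = (1/0.03) * 5.76 * 0.882691^(2/3) * 0.019^0.5

24.3529 m^3/s


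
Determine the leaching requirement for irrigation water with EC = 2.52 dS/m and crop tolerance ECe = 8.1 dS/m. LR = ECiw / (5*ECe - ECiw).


LR = ECiw / (5*ECe - ECiw)
LR = 2.52 / (5*8.1 - 2.52)
LR = 2.52 / 37.9800

0.0664


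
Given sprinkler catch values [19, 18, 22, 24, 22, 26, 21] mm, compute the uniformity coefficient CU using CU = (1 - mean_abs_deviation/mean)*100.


mean = 21.714286 mm
MAD = 2.040816 mm
CU = (1 - 2.040816/21.714286)*100

90.6015 %


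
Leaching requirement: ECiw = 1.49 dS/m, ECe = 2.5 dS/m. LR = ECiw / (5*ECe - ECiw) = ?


LR = ECiw / (5*ECe - ECiw)
LR = 1.49 / (5*2.5 - 1.49)
LR = 1.49 / 11.0100

0.1353


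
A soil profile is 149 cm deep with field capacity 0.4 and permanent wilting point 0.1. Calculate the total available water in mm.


AWC = (FC - PWP) * d * 10
AWC = (0.4 - 0.1) * 149 * 10
AWC = 0.3000 * 149 * 10

447.0000 mm


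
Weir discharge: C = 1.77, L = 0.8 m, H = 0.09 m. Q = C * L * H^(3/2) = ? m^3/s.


Q = C * L * H^(3/2) = 1.77 * 0.8 * 0.09^1.5 = 1.77 * 0.8 * 0.027000

0.0382 m^3/s


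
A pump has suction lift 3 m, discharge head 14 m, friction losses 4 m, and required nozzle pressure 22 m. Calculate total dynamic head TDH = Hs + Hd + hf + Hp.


TDH = Hs + Hd + hf + Hp = 3 + 14 + 4 + 22 = 43

43 m


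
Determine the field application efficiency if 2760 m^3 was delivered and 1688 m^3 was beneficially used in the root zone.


Ea = V_root / V_field * 100 = 1688 / 2760 * 100 = 61.1594%

61.1594 %


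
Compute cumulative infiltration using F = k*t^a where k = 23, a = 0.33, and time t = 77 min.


F = k * t^a = 23 * 77^0.33
F = 23 * 4.193165

96.4428 mm


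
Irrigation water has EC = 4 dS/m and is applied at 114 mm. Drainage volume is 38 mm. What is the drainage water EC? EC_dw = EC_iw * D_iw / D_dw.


EC_dw = EC_iw * D_iw / D_dw
EC_dw = 4 * 114 / 38
EC_dw = 456 / 38

12.0000 dS/m


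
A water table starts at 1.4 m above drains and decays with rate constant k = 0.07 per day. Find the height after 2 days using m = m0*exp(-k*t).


m = m0 * exp(-k*t)
m = 1.4 * exp(-0.07 * 2)
m = 1.4 * exp(-0.1400)

1.2171 m


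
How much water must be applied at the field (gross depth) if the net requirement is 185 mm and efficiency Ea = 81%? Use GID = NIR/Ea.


Ea = 81% = 0.81
GID = NIR / Ea = 185 / 0.81 = 228.3951 mm

228.3951 mm


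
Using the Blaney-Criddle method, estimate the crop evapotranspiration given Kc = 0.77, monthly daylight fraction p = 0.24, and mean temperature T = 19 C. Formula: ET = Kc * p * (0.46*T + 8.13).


ET = Kc * p * (0.46*T + 8.13)
ET = 0.77 * 0.24 * (0.46*19 + 8.13)
ET = 0.77 * 0.24 * 16.8700

3.1176 mm/day


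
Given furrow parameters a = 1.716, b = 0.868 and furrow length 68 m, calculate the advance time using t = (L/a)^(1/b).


t = (L/a)^(1/b)
t = (68/1.716)^(1/0.868)
t = 39.627040^(1/0.868)

69.3432 min


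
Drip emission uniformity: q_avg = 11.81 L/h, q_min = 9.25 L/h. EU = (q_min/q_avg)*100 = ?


EU = (q_min/q_avg)*100 = (9.25/11.81)*100 = 78.3235%

78.3235 %


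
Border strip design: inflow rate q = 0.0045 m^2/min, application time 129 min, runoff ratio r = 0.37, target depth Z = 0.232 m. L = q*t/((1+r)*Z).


L = q*t/((1+r)*Z)
L = 0.0045*129/((1+0.37)*0.232)
L = 0.5805/0.31784

1.8264 m


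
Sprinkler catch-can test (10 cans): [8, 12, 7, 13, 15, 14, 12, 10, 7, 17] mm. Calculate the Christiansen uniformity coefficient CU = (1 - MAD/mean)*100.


mean = 11.500000 mm
MAD = 2.800000 mm
CU = (1 - 2.800000/11.500000)*100

75.6522 %


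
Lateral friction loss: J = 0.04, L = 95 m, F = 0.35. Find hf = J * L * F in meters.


hf = J * L * F = 0.04 * 95 * 0.35 = 1.3300 m

1.3300 m


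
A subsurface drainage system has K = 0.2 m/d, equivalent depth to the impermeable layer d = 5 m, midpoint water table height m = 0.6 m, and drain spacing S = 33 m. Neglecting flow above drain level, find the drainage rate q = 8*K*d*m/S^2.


q = 8*K*d*m/S^2
q = 8*0.2*5*0.6/33^2
q = 4.8000 / 1089

0.0044 m/d


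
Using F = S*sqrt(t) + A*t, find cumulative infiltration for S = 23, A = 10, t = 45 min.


F = S*sqrt(t) + A*t
F = 23*sqrt(45) + 10*45
F = 23*6.708204 + 450

604.2887 mm


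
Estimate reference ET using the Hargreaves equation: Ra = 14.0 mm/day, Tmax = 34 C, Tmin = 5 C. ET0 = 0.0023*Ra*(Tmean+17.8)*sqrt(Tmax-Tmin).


Tmean = (Tmax + Tmin)/2 = (34 + 5)/2 = 19.5
ET0 = 0.0023 * 14.0 * (19.5 + 17.8) * sqrt(34 - 5)
ET0 = 0.0023 * 14.0 * 37.3 * 5.385165

6.4679 mm/day


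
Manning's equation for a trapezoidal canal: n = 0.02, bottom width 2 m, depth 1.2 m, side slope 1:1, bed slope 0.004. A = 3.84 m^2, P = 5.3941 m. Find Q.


R = A/P = 3.84/5.3941 = 0.711889
Q = (1/0.02) * 3.84 * 0.711889^(2/3) * 0.004^0.5

9.6814 m^3/s


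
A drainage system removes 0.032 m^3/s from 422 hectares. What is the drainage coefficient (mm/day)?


DC = Q * 86400 / (A * 10000) * 1000
DC = 0.032 * 86400 / (422 * 10000) * 1000
DC = 2764800.0000 / 4220000

0.6552 mm/day


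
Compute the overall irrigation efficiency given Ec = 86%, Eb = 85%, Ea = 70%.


Ec = 0.86, Eb = 0.85, Ea = 0.7
E = 0.86 * 0.85 * 0.7 * 100 = 51.1700%

51.1700 %


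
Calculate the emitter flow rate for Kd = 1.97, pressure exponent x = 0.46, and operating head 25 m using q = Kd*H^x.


q = Kd * H^x = 1.97 * 25^0.46 = 1.97 * 4.395947

8.6600 L/h


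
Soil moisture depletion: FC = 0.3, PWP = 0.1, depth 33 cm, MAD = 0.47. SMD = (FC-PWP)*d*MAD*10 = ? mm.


SMD = (FC - PWP) * d * MAD * 10
SMD = (0.3 - 0.1) * 33 * 0.47 * 10
SMD = 0.2000 * 33 * 0.47 * 10

31.0200 mm


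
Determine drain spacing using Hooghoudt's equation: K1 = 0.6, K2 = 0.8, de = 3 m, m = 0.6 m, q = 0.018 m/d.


S^2 = 8*K2*de*m/q + 4*K1*m^2/q
S^2 = 8*0.8*3*0.6/0.018 + 4*0.6*0.6^2/0.018
S = sqrt(688.0000)

26.2298 m


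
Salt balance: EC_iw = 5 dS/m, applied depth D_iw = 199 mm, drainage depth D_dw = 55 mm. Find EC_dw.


EC_dw = EC_iw * D_iw / D_dw
EC_dw = 5 * 199 / 55
EC_dw = 995 / 55

18.0909 dS/m


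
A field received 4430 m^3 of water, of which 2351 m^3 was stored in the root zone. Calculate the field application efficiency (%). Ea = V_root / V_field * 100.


Ea = V_root / V_field * 100 = 2351 / 4430 * 100 = 53.0700%

53.0700 %


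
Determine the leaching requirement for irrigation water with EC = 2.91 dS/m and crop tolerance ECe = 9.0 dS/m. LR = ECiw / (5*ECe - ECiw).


LR = ECiw / (5*ECe - ECiw)
LR = 2.91 / (5*9.0 - 2.91)
LR = 2.91 / 42.0900

0.0691


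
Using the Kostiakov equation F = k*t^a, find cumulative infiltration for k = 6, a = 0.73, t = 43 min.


F = k * t^a = 6 * 43^0.73
F = 6 * 15.575140

93.4508 mm


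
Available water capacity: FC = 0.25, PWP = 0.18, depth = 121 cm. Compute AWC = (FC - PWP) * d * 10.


AWC = (FC - PWP) * d * 10
AWC = (0.25 - 0.18) * 121 * 10
AWC = 0.0700 * 121 * 10

84.7000 mm


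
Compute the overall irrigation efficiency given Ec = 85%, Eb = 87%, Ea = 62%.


Ec = 0.85, Eb = 0.87, Ea = 0.62
E = 0.85 * 0.87 * 0.62 * 100 = 45.8490%

45.8490 %


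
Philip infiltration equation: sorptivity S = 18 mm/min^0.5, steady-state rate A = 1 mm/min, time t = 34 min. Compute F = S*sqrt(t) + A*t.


F = S*sqrt(t) + A*t
F = 18*sqrt(34) + 1*34
F = 18*5.830952 + 34

138.9571 mm


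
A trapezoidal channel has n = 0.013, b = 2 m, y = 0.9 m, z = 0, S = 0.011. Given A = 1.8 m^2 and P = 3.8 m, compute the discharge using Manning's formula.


R = A/P = 1.8/3.8 = 0.473684
Q = (1/0.013) * 1.8 * 0.473684^(2/3) * 0.011^0.5

8.8244 m^3/s


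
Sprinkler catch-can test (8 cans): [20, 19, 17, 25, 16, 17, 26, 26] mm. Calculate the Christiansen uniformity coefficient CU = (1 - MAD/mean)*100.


mean = 20.750000 mm
MAD = 3.687500 mm
CU = (1 - 3.687500/20.750000)*100

82.2289 %


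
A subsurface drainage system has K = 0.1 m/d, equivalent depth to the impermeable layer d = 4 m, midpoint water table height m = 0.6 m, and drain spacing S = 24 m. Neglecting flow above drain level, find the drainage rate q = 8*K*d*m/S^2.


q = 8*K*d*m/S^2
q = 8*0.1*4*0.6/24^2
q = 1.9200 / 576

0.0033 m/d


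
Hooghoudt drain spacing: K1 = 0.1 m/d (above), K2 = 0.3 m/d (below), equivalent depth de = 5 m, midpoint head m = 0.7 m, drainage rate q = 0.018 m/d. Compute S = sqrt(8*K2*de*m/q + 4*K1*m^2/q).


S^2 = 8*K2*de*m/q + 4*K1*m^2/q
S^2 = 8*0.3*5*0.7/0.018 + 4*0.1*0.7^2/0.018
S = sqrt(477.5556)

21.8530 m


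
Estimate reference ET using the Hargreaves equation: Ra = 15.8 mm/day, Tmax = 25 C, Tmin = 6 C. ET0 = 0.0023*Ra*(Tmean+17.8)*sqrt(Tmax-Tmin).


Tmean = (Tmax + Tmin)/2 = (25 + 6)/2 = 15.5
ET0 = 0.0023 * 15.8 * (15.5 + 17.8) * sqrt(25 - 6)
ET0 = 0.0023 * 15.8 * 33.3 * 4.358899

5.2748 mm/day


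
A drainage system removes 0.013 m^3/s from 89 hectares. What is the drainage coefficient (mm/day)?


DC = Q * 86400 / (A * 10000) * 1000
DC = 0.013 * 86400 / (89 * 10000) * 1000
DC = 1123200.0000 / 890000

1.2620 mm/day


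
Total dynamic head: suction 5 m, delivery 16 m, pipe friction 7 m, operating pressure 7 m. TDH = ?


TDH = Hs + Hd + hf + Hp = 5 + 16 + 7 + 7 = 35

35 m


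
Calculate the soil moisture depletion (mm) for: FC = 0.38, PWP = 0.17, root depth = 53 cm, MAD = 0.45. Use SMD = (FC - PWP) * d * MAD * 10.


SMD = (FC - PWP) * d * MAD * 10
SMD = (0.38 - 0.17) * 53 * 0.45 * 10
SMD = 0.2100 * 53 * 0.45 * 10

50.0850 mm


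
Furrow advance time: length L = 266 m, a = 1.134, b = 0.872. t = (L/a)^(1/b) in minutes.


t = (L/a)^(1/b)
t = (266/1.134)^(1/0.872)
t = 234.567901^(1/0.872)

522.6343 min


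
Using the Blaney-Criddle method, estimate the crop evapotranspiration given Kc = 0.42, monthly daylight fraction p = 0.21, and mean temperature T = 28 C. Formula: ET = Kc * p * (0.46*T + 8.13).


ET = Kc * p * (0.46*T + 8.13)
ET = 0.42 * 0.21 * (0.46*28 + 8.13)
ET = 0.42 * 0.21 * 21.0100

1.8531 mm/day


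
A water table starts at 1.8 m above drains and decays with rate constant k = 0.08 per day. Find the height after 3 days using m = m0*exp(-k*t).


m = m0 * exp(-k*t)
m = 1.8 * exp(-0.08 * 3)
m = 1.8 * exp(-0.2400)

1.4159 m


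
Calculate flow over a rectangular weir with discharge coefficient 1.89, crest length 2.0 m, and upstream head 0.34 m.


Q = C * L * H^(3/2) = 1.89 * 2.0 * 0.34^1.5 = 1.89 * 2.0 * 0.198252

0.7494 m^3/s


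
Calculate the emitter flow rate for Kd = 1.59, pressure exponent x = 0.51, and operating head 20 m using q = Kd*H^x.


q = Kd * H^x = 1.59 * 20^0.51 = 1.59 * 4.608136

7.3269 L/h


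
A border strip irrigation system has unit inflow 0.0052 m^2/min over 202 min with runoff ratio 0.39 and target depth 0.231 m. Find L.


L = q*t/((1+r)*Z)
L = 0.0052*202/((1+0.39)*0.231)
L = 1.0504/0.32109

3.2714 m


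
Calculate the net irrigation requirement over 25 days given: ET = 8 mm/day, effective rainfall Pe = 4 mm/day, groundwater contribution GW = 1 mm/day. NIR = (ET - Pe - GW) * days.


Daily deficit = ET - Pe - GW = 8 - 4 - 1 = 3 mm/day
NIR = 3 * 25 = 75 mm

75.0000 mm


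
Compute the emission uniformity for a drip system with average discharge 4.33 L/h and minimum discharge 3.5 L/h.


EU = (q_min/q_avg)*100 = (3.5/4.33)*100 = 80.8314%

80.8314 %


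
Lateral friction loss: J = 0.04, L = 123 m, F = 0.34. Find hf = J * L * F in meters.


hf = J * L * F = 0.04 * 123 * 0.34 = 1.6728 m

1.6728 m


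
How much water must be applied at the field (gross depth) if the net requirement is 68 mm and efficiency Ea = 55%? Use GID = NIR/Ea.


Ea = 55% = 0.55
GID = NIR / Ea = 68 / 0.55 = 123.6364 mm

123.6364 mm


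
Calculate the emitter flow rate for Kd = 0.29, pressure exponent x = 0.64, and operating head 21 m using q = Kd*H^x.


q = Kd * H^x = 0.29 * 21^0.64 = 0.29 * 7.018113

2.0353 L/h


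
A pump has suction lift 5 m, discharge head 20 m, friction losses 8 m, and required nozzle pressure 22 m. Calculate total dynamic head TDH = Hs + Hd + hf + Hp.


TDH = Hs + Hd + hf + Hp = 5 + 20 + 8 + 22 = 55

55 m


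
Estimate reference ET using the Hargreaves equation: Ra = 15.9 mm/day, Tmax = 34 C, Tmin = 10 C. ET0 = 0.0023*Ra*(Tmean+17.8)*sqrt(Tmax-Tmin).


Tmean = (Tmax + Tmin)/2 = (34 + 10)/2 = 22.0
ET0 = 0.0023 * 15.9 * (22.0 + 17.8) * sqrt(34 - 10)
ET0 = 0.0023 * 15.9 * 39.8 * 4.898979

7.1304 mm/day


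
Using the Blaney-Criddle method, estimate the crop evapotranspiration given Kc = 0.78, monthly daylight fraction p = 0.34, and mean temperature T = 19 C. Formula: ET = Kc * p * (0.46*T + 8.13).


ET = Kc * p * (0.46*T + 8.13)
ET = 0.78 * 0.34 * (0.46*19 + 8.13)
ET = 0.78 * 0.34 * 16.8700

4.4739 mm/day


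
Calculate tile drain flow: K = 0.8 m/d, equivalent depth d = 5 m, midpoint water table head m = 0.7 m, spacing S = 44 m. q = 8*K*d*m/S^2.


q = 8*K*d*m/S^2
q = 8*0.8*5*0.7/44^2
q = 22.4000 / 1936

0.0116 m/d


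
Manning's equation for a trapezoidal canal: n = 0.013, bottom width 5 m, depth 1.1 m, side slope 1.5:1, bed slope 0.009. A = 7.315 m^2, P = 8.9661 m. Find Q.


R = A/P = 7.315/8.9661 = 0.815851
Q = (1/0.013) * 7.315 * 0.815851^(2/3) * 0.009^0.5

46.6086 m^3/s


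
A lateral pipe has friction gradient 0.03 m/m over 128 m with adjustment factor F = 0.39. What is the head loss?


hf = J * L * F = 0.03 * 128 * 0.39 = 1.4976 m

1.4976 m


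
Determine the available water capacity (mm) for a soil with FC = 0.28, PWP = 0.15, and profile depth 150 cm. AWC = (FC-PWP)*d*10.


AWC = (FC - PWP) * d * 10
AWC = (0.28 - 0.15) * 150 * 10
AWC = 0.1300 * 150 * 10

195.0000 mm


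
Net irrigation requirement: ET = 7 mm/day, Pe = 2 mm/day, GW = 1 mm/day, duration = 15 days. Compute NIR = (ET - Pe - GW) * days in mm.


Daily deficit = ET - Pe - GW = 7 - 2 - 1 = 4 mm/day
NIR = 4 * 15 = 60 mm

60.0000 mm


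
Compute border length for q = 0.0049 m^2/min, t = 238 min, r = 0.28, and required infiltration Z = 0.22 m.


L = q*t/((1+r)*Z)
L = 0.0049*238/((1+0.28)*0.22)
L = 1.1662/0.2816

4.1413 m


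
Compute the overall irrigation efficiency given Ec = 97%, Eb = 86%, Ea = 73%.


Ec = 0.97, Eb = 0.86, Ea = 0.73
E = 0.97 * 0.86 * 0.73 * 100 = 60.8966%

60.8966 %


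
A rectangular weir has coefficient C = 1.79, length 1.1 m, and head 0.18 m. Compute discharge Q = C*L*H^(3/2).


Q = C * L * H^(3/2) = 1.79 * 1.1 * 0.18^1.5 = 1.79 * 1.1 * 0.076368

0.1504 m^3/s
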